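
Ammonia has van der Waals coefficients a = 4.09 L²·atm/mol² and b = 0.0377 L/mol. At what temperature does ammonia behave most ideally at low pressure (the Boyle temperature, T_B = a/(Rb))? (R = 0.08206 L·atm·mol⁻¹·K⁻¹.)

T_B ≈ 1322 K

For a van der Waals gas the second virial coefficient B₂ = b − a/(RT) vanishes at T_B = a/(Rb).
T_B = 4.09/(0.08206×0.0377) = 4.09/0.0030937 = 1322 K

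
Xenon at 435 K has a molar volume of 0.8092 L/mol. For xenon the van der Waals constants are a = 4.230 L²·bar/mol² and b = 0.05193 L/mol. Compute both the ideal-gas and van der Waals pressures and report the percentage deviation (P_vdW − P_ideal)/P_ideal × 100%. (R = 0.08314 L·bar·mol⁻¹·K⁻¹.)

Ideal: P_ideal = RT/V_m = (0.08314)(435)/0.8092 = 44.6934 bar
vdW: P = RT/(V_m − b) − a/V_m² = 36.1659/0.757270 − 4.230/0.654805 = 47.7583 − 6.45994 = 41.2984 bar
% deviation = (41.2984 − 44.6934)/44.6934 × 100% = -7.60%

-7.60 %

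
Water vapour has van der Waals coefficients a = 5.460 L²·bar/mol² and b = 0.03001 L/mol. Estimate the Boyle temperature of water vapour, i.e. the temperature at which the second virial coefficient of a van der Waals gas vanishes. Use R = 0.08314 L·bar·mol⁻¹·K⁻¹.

T_B ≈ 2188 K

For a van der Waals gas the second virial coefficient B₂ = b − a/(RT) vanishes at T_B = a/(Rb).
T_B = 5.460/(0.08314×0.03001) = 5.460/0.0024950 = 2188 K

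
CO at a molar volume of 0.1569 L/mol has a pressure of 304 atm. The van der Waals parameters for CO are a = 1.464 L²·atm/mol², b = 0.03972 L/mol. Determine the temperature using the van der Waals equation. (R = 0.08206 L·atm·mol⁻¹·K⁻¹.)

T ≈ 519.0 K

T = (P + a/V_m²)(V_m − b)/R
P + a/V_m² = 304 + 1.464/(0.1569)² = 363.47 atm
V_m − b = 0.1569 − 0.03972 = 0.11718 L/mol
T = (363.47)(0.11718)/0.08206 = 519.0 K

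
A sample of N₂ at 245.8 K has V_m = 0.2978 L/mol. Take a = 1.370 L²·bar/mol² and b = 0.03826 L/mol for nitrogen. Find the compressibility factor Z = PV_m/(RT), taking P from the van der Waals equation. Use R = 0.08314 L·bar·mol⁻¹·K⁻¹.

P = RT/(V_m − b) − a/V_m² = (0.08314)(245.8)/(0.2978 − 0.03826) − 1.370/(0.2978)²
  = 20.436/0.25954 − 15.448 = 78.739 − 15.448 = 63.291 bar
Z = PV_m/(RT) = (63.291)(0.2978)/((0.08314)(245.8)) = 18.848/20.436 = 0.9223

Z ≈ 0.9223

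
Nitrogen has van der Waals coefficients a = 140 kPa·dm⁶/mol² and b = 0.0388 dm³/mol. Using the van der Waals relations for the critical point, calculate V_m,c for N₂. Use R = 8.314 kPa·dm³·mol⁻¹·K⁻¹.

For a van der Waals gas, V_m,c = 3b.
V_m,c = 3×0.0388 = 0.1164 dm³/mol

V_m,c ≈ 0.1164 dm³/mol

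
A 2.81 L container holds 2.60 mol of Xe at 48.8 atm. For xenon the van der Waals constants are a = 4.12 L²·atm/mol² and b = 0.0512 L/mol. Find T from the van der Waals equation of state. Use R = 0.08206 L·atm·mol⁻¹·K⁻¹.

T ≈ 656.5 K

T = (P + a n²/V²)(V − nb)/(nR)
P + a n²/V² = 48.8 + (4.12)(2.60)²/(2.81)² = 52.327 atm
V − nb = 2.81 − (2.60)(0.0512) = 2.6769 L
T = (52.327)(2.6769)/((2.60)(0.08206)) = 656.5 K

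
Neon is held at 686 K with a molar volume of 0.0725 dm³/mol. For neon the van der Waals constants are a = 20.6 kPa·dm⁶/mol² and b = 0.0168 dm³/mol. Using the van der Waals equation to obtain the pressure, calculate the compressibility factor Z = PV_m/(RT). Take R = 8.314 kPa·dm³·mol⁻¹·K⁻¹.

P = RT/(V_m − b) − a/V_m² = (8.314)(686)/(0.0725 − 0.0168) − 20.6/(0.0725)²
  = 5703.4/0.055700 − 3919.1 = 102395 − 3919.1 = 98476 kPa
Z = PV_m/(RT) = (98476)(0.0725)/((8.314)(686)) = 7139.5/5703.4 = 1.252

Z ≈ 1.252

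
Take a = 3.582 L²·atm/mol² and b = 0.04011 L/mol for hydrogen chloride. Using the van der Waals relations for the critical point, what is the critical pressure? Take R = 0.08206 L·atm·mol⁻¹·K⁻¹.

P_c ≈ 82.46 atm

For a van der Waals gas, P_c = a/(27b²).
P_c = 3.582/(27×(0.04011)²) = 3.582/0.043438 = 82.46 atm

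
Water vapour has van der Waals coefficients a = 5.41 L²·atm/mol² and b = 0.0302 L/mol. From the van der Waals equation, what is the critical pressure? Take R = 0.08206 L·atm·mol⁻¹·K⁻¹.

P_c ≈ 219.7 atm

For a van der Waals gas, P_c = a/(27b²).
P_c = 5.41/(27×(0.0302)²) = 5.41/0.024625 = 219.7 atm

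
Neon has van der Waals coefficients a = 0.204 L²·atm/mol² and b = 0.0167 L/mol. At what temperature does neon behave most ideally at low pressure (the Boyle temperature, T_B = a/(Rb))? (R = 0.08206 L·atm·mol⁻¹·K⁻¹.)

For a van der Waals gas the second virial coefficient B₂ = b − a/(RT) vanishes at T_B = a/(Rb).
T_B = 0.204/(0.08206×0.0167) = 0.204/0.0013704 = 148.9 K

T_B ≈ 148.9 K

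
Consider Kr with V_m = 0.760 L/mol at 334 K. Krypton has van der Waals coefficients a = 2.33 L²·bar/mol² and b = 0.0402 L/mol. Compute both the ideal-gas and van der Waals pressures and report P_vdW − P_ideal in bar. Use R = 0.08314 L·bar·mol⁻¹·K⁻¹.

Ideal: P_ideal = RT/V_m = (0.08314)(334)/0.760 = 36.5378 bar
vdW: P = RT/(V_m − b) − a/V_m² = 27.7688/0.719800 − 2.33/0.577600 = 38.5785 − 4.03393 = 34.5446 bar
ΔP = 34.5446 − 36.5378 = -1.993 bar

ΔP ≈ -1.993 bar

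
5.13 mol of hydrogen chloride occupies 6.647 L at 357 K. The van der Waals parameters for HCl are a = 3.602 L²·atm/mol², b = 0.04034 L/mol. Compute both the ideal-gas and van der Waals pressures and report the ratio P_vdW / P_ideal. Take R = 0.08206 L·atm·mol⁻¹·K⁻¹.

P_vdW / P_ideal ≈ 0.9372

Ideal: P_ideal = nRT/V = (5.13)(0.08206)(357)/6.647 = 22.6095 atm
vdW: P = nRT/(V − nb) − a n²/V² = 150.286/6.44006 − 94.7935/44.1826 = 23.3361 − 2.14549 = 21.1906 atm
Ratio = 21.1906/22.6095 = 0.9372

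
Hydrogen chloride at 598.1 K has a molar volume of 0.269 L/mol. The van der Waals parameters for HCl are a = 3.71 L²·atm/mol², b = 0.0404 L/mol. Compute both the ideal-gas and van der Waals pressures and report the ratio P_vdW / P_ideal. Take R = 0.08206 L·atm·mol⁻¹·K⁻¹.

Ideal: P_ideal = RT/V_m = (0.08206)(598.1)/0.269 = 182.454 atm
vdW: P = RT/(V_m − b) − a/V_m² = 49.0801/0.228600 − 3.71/0.0723610 = 214.699 − 51.2707 = 163.428 atm
Ratio = 163.428/182.454 = 0.8957

P_vdW / P_ideal ≈ 0.8957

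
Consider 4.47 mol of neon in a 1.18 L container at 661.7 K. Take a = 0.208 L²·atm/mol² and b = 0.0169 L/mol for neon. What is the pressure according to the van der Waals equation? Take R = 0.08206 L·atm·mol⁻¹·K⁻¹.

P ≈ 216.8 atm

P = nRT/(V − nb) − a n²/V²
nRT/(V − nb) = (4.47)(0.08206)(661.7)/(1.18 − 4.47×0.0169) = 242.72/1.1045 = 219.76 atm
a n²/V² = (0.208)(4.47)²/(1.18)² = 2.9848 atm
P = 219.76 − 2.9848 = 216.8 atm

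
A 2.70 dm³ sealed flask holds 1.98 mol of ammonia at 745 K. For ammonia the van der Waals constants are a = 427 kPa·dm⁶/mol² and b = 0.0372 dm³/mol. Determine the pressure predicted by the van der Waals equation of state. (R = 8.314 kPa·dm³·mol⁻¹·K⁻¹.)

P = nRT/(V − nb) − a n²/V²
nRT/(V − nb) = (1.98)(8.314)(745)/(2.70 − 1.98×0.0372) = 12264/2.6263 = 4669.7 kPa
a n²/V² = (427)(1.98)²/(2.70)² = 229.63 kPa
P = 4669.7 − 229.63 = 4440 kPa

P ≈ 4440 kPa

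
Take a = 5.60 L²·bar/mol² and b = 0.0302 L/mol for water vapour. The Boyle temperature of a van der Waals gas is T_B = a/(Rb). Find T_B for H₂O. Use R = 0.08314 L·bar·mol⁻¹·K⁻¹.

T_B ≈ 2230 K

For a van der Waals gas the second virial coefficient B₂ = b − a/(RT) vanishes at T_B = a/(Rb).
T_B = 5.60/(0.08314×0.0302) = 5.60/0.0025108 = 2230 K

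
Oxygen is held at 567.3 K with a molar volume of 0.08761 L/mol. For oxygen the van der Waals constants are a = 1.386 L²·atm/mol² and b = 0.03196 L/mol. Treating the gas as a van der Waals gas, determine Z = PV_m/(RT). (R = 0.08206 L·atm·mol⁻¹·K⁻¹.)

Z ≈ 1.234

P = RT/(V_m − b) − a/V_m² = (0.08206)(567.3)/(0.08761 − 0.03196) − 1.386/(0.08761)²
  = 46.553/0.055650 − 180.57 = 836.53 − 180.57 = 655.96 atm
Z = PV_m/(RT) = (655.96)(0.08761)/((0.08206)(567.3)) = 57.469/46.553 = 1.234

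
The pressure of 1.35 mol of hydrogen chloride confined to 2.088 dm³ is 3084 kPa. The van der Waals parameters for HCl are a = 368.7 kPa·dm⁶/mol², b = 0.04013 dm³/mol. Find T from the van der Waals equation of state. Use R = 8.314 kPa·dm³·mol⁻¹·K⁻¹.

T = (P + a n²/V²)(V − nb)/(nR)
P + a n²/V² = 3084 + (368.7)(1.35)²/(2.088)² = 3238.1 kPa
V − nb = 2.088 − (1.35)(0.04013) = 2.0338 dm³
T = (3238.1)(2.0338)/((1.35)(8.314)) = 586.8 K

T ≈ 586.8 K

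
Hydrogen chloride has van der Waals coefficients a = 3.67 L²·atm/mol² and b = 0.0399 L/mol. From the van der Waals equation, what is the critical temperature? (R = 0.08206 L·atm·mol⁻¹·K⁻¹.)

T_c ≈ 332.1 K

For a van der Waals gas, T_c = 8a/(27Rb).
T_c = 8×3.67/(27×0.08206×0.0399) = 29.360/0.088403 = 332.1 K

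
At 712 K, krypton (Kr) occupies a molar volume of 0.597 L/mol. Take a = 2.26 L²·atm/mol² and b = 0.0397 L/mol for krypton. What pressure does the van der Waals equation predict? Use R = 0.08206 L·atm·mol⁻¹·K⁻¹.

P = RT/(V_m − b) − a/V_m²
RT/(V_m − b) = (0.08206)(712)/(0.597 − 0.0397) = 58.427/0.55730 = 104.84 atm
a/V_m² = 2.26/(0.597)² = 6.3410 atm
P = 104.84 − 6.3410 = 98.50 atm

P ≈ 98.50 atm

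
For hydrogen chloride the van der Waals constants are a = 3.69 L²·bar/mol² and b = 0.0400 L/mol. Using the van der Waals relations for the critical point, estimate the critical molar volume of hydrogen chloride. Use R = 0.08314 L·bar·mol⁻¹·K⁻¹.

For a van der Waals gas, V_m,c = 3b.
V_m,c = 3×0.0400 = 0.1200 L/mol

V_m,c ≈ 0.1200 L/mol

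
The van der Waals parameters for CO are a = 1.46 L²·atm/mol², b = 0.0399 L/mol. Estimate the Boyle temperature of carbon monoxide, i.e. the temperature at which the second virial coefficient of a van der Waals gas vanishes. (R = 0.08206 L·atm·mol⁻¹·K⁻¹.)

For a van der Waals gas the second virial coefficient B₂ = b − a/(RT) vanishes at T_B = a/(Rb).
T_B = 1.46/(0.08206×0.0399) = 1.46/0.0032742 = 445.9 K

T_B ≈ 445.9 K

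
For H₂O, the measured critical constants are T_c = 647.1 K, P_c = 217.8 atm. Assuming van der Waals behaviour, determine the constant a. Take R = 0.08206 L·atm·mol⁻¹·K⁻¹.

From T_c = 8a/(27Rb) and P_c = a/(27b²): a = 27 R² T_c²/(64 P_c).
a = 27×(0.08206)²×(647.1)²/(64×217.8) = 76132/13939 = 5.462 L²·atm/mol²

a ≈ 5.462 L²·atm/mol²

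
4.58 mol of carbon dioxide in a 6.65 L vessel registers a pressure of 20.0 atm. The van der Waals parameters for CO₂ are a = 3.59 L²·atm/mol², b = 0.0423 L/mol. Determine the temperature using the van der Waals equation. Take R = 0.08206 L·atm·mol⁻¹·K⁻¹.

T = (P + a n²/V²)(V − nb)/(nR)
P + a n²/V² = 20.0 + (3.59)(4.58)²/(6.65)² = 21.703 atm
V − nb = 6.65 − (4.58)(0.0423) = 6.4563 L
T = (21.703)(6.4563)/((4.58)(0.08206)) = 372.8 K

T ≈ 372.8 K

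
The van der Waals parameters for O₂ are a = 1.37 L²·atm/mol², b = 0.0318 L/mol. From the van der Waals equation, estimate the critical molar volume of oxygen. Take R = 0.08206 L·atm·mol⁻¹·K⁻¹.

V_m,c ≈ 0.09540 L/mol

For a van der Waals gas, V_m,c = 3b.
V_m,c = 3×0.0318 = 0.09540 L/mol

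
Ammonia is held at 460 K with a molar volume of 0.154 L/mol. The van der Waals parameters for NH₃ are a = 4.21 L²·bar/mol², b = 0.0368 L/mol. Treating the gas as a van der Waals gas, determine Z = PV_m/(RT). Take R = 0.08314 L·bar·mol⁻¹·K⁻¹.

P = RT/(V_m − b) − a/V_m² = (0.08314)(460)/(0.154 − 0.0368) − 4.21/(0.154)²
  = 38.244/0.11720 − 177.52 = 326.31 − 177.52 = 148.79 bar
Z = PV_m/(RT) = (148.79)(0.154)/((0.08314)(460)) = 22.914/38.244 = 0.5992

Z ≈ 0.5992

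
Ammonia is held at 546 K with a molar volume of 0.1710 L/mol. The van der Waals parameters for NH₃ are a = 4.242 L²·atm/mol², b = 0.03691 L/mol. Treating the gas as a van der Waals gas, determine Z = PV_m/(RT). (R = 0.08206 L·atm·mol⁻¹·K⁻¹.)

Z ≈ 0.7216

P = RT/(V_m − b) − a/V_m² = (0.08206)(546)/(0.1710 − 0.03691) − 4.242/(0.1710)²
  = 44.805/0.13409 − 145.07 = 334.14 − 145.07 = 189.07 atm
Z = PV_m/(RT) = (189.07)(0.1710)/((0.08206)(546)) = 32.331/44.805 = 0.7216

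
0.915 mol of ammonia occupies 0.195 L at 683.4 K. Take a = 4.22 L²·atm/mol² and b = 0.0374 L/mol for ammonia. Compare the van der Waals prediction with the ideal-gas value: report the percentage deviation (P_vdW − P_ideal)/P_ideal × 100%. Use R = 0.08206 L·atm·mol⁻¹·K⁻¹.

-14.03 %

Ideal: P_ideal = nRT/V = (0.915)(0.08206)(683.4)/0.195 = 263.144 atm
vdW: P = nRT/(V − nb) − a n²/V² = 51.3130/0.160779 − 3.53309/0.0380250 = 319.152 − 92.9149 = 226.237 atm
% deviation = (226.237 − 263.144)/263.144 × 100% = -14.03%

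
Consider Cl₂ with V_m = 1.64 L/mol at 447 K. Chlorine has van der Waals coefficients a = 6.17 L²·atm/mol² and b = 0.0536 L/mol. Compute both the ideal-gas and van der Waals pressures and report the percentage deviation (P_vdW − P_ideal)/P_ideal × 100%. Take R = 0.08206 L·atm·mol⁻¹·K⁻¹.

-6.88 %

Ideal: P_ideal = RT/V_m = (0.08206)(447)/1.64 = 22.3664 atm
vdW: P = RT/(V_m − b) − a/V_m² = 36.6808/1.58640 − 6.17/2.68960 = 23.1220 − 2.29402 = 20.8280 atm
% deviation = (20.8280 − 22.3664)/22.3664 × 100% = -6.88%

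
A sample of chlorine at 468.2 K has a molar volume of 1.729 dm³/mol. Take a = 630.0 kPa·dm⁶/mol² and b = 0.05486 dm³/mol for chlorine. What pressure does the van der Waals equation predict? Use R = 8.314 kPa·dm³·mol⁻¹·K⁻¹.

P = RT/(V_m − b) − a/V_m²
RT/(V_m − b) = (8.314)(468.2)/(1.729 − 0.05486) = 3892.6/1.6741 = 2325.2 kPa
a/V_m² = 630.0/(1.729)² = 210.74 kPa
P = 2325.2 − 210.74 = 2114 kPa

P ≈ 2114 kPa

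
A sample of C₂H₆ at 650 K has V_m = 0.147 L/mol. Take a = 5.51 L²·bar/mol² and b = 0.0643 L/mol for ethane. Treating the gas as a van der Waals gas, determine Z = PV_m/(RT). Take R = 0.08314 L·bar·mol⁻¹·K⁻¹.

Z ≈ 1.084

P = RT/(V_m − b) − a/V_m² = (0.08314)(650)/(0.147 − 0.0643) − 5.51/(0.147)²
  = 54.041/0.082700 − 254.99 = 653.46 − 254.99 = 398.47 bar
Z = PV_m/(RT) = (398.47)(0.147)/((0.08314)(650)) = 58.575/54.041 = 1.084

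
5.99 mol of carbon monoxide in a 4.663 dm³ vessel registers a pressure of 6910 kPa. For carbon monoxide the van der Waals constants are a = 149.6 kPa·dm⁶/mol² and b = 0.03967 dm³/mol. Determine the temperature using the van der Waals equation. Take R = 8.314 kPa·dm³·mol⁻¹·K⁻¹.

T = (P + a n²/V²)(V − nb)/(nR)
P + a n²/V² = 6910 + (149.6)(5.99)²/(4.663)² = 7156.9 kPa
V − nb = 4.663 − (5.99)(0.03967) = 4.4254 dm³
T = (7156.9)(4.4254)/((5.99)(8.314)) = 636.0 K

T ≈ 636.0 K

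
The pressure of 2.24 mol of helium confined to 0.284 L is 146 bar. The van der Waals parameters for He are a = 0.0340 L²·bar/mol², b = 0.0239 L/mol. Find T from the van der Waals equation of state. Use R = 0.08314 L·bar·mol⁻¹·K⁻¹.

T ≈ 183.3 K

T = (P + a n²/V²)(V − nb)/(nR)
P + a n²/V² = 146 + (0.0340)(2.24)²/(0.284)² = 148.12 bar
V − nb = 0.284 − (2.24)(0.0239) = 0.23046 L
T = (148.12)(0.23046)/((2.24)(0.08314)) = 183.3 K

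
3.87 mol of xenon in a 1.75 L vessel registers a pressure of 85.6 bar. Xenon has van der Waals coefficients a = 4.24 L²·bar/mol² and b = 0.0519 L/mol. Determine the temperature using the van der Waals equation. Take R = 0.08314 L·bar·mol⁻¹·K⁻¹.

T = (P + a n²/V²)(V − nb)/(nR)
P + a n²/V² = 85.6 + (4.24)(3.87)²/(1.75)² = 106.34 bar
V − nb = 1.75 − (3.87)(0.0519) = 1.5491 L
T = (106.34)(1.5491)/((3.87)(0.08314)) = 512.0 K

T ≈ 512.0 K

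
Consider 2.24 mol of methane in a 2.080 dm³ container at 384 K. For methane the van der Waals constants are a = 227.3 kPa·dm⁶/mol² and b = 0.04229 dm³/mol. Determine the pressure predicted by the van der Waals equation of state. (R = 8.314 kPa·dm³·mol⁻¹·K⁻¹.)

P ≈ 3339 kPa

P = nRT/(V − nb) − a n²/V²
nRT/(V − nb) = (2.24)(8.314)(384)/(2.080 − 2.24×0.04229) = 7151.4/1.9853 = 3602.2 kPa
a n²/V² = (227.3)(2.24)²/(2.080)² = 263.61 kPa
P = 3602.2 − 263.61 = 3339 kPa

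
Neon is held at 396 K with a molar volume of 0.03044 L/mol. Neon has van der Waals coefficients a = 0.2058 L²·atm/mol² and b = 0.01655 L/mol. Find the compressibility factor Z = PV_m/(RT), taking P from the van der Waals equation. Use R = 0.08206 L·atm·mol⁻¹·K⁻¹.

P = RT/(V_m − b) − a/V_m² = (0.08206)(396)/(0.03044 − 0.01655) − 0.2058/(0.03044)²
  = 32.496/0.013890 − 222.10 = 2339.5 − 222.10 = 2117.4 atm
Z = PV_m/(RT) = (2117.4)(0.03044)/((0.08206)(396)) = 64.454/32.496 = 1.983

Z ≈ 1.983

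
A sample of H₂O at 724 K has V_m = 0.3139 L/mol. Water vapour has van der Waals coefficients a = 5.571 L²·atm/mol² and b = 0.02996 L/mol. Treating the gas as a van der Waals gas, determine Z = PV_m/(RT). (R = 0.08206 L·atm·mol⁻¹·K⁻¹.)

P = RT/(V_m − b) − a/V_m² = (0.08206)(724)/(0.3139 − 0.02996) − 5.571/(0.3139)²
  = 59.411/0.28394 − 56.539 = 209.24 − 56.539 = 152.70 atm
Z = PV_m/(RT) = (152.70)(0.3139)/((0.08206)(724)) = 47.933/59.411 = 0.8068

Z ≈ 0.8068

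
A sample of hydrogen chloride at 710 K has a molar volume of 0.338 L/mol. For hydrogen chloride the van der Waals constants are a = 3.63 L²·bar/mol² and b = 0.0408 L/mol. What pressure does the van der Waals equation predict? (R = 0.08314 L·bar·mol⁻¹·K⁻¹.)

P = RT/(V_m − b) − a/V_m²
RT/(V_m − b) = (0.08314)(710)/(0.338 − 0.0408) = 59.029/0.29720 = 198.62 bar
a/V_m² = 3.63/(0.338)² = 31.774 bar
P = 198.62 − 31.774 = 166.8 bar

P ≈ 166.8 bar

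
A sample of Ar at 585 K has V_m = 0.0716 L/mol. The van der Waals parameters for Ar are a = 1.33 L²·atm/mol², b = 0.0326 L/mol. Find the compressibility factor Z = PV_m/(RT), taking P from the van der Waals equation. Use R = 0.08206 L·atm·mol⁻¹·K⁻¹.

Z ≈ 1.449

P = RT/(V_m − b) − a/V_m² = (0.08206)(585)/(0.0716 − 0.0326) − 1.33/(0.0716)²
  = 48.005/0.039000 − 259.43 = 1230.9 − 259.43 = 971.5 atm
Z = PV_m/(RT) = (971.5)(0.0716)/((0.08206)(585)) = 69.559/48.005 = 1.449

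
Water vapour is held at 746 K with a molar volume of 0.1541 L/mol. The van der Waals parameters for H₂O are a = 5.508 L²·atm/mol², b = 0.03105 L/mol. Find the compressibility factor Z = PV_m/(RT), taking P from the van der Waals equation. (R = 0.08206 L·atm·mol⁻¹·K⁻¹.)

Z ≈ 0.6685

P = RT/(V_m − b) − a/V_m² = (0.08206)(746)/(0.1541 − 0.03105) − 5.508/(0.1541)²
  = 61.217/0.12305 − 231.95 = 497.50 − 231.95 = 265.55 atm
Z = PV_m/(RT) = (265.55)(0.1541)/((0.08206)(746)) = 40.921/61.217 = 0.6685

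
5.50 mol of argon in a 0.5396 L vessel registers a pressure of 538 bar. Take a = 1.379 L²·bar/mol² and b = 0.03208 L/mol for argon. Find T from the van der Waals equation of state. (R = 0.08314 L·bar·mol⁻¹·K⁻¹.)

T = (P + a n²/V²)(V − nb)/(nR)
P + a n²/V² = 538 + (1.379)(5.50)²/(0.5396)² = 681.27 bar
V − nb = 0.5396 − (5.50)(0.03208) = 0.36316 L
T = (681.27)(0.36316)/((5.50)(0.08314)) = 541.1 K

T ≈ 541.1 K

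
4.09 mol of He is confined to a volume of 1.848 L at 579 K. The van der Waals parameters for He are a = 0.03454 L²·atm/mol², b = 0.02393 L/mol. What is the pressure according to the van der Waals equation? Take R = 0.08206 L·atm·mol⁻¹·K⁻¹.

P = nRT/(V − nb) − a n²/V²
nRT/(V − nb) = (4.09)(0.08206)(579)/(1.848 − 4.09×0.02393) = 194.33/1.7501 = 111.04 atm
a n²/V² = (0.03454)(4.09)²/(1.848)² = 0.16919 atm
P = 111.04 − 0.16919 = 110.9 atm

P ≈ 110.9 atm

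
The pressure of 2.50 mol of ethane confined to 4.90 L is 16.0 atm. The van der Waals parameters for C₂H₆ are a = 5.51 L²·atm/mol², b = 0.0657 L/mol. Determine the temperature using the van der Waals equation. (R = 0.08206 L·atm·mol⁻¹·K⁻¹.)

T ≈ 402.5 K

T = (P + a n²/V²)(V − nb)/(nR)
P + a n²/V² = 16.0 + (5.51)(2.50)²/(4.90)² = 17.434 atm
V − nb = 4.90 − (2.50)(0.0657) = 4.7358 L
T = (17.434)(4.7358)/((2.50)(0.08206)) = 402.5 K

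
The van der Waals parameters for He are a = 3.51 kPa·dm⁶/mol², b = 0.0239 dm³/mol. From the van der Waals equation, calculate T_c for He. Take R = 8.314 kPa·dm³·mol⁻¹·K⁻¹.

For a van der Waals gas, T_c = 8a/(27Rb).
T_c = 8×3.51/(27×8.314×0.0239) = 28.080/5.3650 = 5.234 K

T_c ≈ 5.234 K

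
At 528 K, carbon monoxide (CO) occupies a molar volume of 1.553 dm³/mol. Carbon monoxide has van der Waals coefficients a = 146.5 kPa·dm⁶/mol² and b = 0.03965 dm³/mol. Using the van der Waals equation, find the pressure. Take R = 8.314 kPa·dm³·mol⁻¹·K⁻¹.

P ≈ 2840 kPa

P = RT/(V_m − b) − a/V_m²
RT/(V_m − b) = (8.314)(528)/(1.553 − 0.03965) = 4389.8/1.5134 = 2900.6 kPa
a/V_m² = 146.5/(1.553)² = 60.743 kPa
P = 2900.6 − 60.743 = 2840 kPa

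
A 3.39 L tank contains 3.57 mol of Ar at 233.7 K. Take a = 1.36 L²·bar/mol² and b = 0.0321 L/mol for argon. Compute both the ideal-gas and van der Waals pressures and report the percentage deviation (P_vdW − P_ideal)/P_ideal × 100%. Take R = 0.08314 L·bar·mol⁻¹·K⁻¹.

-3.87 %

Ideal: P_ideal = nRT/V = (3.57)(0.08314)(233.7)/3.39 = 20.4615 bar
vdW: P = nRT/(V − nb) − a n²/V² = 69.3645/3.27540 − 17.3331/11.4921 = 21.1774 − 1.50826 = 19.6691 bar
% deviation = (19.6691 − 20.4615)/20.4615 × 100% = -3.87%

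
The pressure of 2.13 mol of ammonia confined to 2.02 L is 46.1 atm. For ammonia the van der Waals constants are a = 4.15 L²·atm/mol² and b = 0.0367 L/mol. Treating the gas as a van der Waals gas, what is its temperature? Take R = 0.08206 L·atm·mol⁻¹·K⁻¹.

T = (P + a n²/V²)(V − nb)/(nR)
P + a n²/V² = 46.1 + (4.15)(2.13)²/(2.02)² = 50.714 atm
V − nb = 2.02 − (2.13)(0.0367) = 1.9418 L
T = (50.714)(1.9418)/((2.13)(0.08206)) = 563.4 K

T ≈ 563.4 K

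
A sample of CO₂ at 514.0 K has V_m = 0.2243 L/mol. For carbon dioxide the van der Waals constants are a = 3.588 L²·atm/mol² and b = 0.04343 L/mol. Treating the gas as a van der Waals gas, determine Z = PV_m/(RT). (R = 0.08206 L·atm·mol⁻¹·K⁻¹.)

P = RT/(V_m − b) − a/V_m² = (0.08206)(514.0)/(0.2243 − 0.04343) − 3.588/(0.2243)²
  = 42.179/0.18087 − 71.317 = 233.20 − 71.317 = 161.88 atm
Z = PV_m/(RT) = (161.88)(0.2243)/((0.08206)(514.0)) = 36.310/42.179 = 0.8609

Z ≈ 0.8609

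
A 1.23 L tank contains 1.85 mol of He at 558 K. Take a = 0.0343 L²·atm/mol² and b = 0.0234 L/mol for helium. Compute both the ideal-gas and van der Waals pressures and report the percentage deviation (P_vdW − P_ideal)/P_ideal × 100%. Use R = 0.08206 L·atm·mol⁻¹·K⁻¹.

Ideal: P_ideal = nRT/V = (1.85)(0.08206)(558)/1.23 = 68.8704 atm
vdW: P = nRT/(V − nb) − a n²/V² = 84.7105/1.18671 − 0.117392/1.51290 = 71.3826 − 0.0775940 = 71.3050 atm
% deviation = (71.3050 − 68.8704)/68.8704 × 100% = 3.54%

3.54 %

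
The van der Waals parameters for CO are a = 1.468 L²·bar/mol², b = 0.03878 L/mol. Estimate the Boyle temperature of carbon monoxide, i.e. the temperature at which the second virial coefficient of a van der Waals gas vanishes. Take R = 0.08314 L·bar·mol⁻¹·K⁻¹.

For a van der Waals gas the second virial coefficient B₂ = b − a/(RT) vanishes at T_B = a/(Rb).
T_B = 1.468/(0.08314×0.03878) = 1.468/0.0032242 = 455.3 K

T_B ≈ 455.3 K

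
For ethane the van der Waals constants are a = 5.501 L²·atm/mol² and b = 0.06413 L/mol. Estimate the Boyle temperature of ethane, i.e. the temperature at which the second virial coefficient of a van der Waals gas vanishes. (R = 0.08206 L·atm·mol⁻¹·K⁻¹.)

For a van der Waals gas the second virial coefficient B₂ = b − a/(RT) vanishes at T_B = a/(Rb).
T_B = 5.501/(0.08206×0.06413) = 5.501/0.0052625 = 1045 K

T_B ≈ 1045 K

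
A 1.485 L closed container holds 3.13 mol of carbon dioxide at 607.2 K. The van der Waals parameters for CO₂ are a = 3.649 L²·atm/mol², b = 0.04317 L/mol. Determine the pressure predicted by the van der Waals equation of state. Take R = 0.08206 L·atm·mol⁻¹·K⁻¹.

P = nRT/(V − nb) − a n²/V²
nRT/(V − nb) = (3.13)(0.08206)(607.2)/(1.485 − 3.13×0.04317) = 155.96/1.3499 = 115.53 atm
a n²/V² = (3.649)(3.13)²/(1.485)² = 16.211 atm
P = 115.53 − 16.211 = 99.32 atm

P ≈ 99.32 atm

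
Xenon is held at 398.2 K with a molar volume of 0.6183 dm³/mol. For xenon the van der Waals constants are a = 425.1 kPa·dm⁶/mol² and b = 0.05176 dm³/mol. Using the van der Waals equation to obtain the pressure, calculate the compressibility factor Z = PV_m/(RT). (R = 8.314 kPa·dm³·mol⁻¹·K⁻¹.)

Z ≈ 0.8837

P = RT/(V_m − b) − a/V_m² = (8.314)(398.2)/(0.6183 − 0.05176) − 425.1/(0.6183)²
  = 3310.6/0.56654 − 1112.0 = 5843.5 − 1112.0 = 4731.5 kPa
Z = PV_m/(RT) = (4731.5)(0.6183)/((8.314)(398.2)) = 2925.5/3310.6 = 0.8837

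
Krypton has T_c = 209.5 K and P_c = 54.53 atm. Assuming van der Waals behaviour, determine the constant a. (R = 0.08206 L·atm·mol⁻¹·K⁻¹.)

a ≈ 2.287 L²·atm/mol²

From T_c = 8a/(27Rb) and P_c = a/(27b²): a = 27 R² T_c²/(64 P_c).
a = 27×(0.08206)²×(209.5)²/(64×54.53) = 7979.9/3489.9 = 2.287 L²·atm/mol²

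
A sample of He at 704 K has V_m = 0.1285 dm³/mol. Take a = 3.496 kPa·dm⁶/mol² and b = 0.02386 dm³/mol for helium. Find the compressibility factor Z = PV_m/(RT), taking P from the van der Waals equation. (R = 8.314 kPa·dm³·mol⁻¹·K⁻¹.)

P = RT/(V_m − b) − a/V_m² = (8.314)(704)/(0.1285 − 0.02386) − 3.496/(0.1285)²
  = 5853.1/0.10464 − 211.72 = 55936 − 211.72 = 55724 kPa
Z = PV_m/(RT) = (55724)(0.1285)/((8.314)(704)) = 7160.5/5853.1 = 1.223

Z ≈ 1.223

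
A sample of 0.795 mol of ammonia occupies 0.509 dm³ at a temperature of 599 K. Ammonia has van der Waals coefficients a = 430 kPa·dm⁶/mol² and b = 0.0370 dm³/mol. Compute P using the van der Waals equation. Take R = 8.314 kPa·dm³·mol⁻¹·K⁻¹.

P = nRT/(V − nb) − a n²/V²
nRT/(V − nb) = (0.795)(8.314)(599)/(0.509 − 0.795×0.0370) = 3959.2/0.47959 = 8255.4 kPa
a n²/V² = (430)(0.795)²/(0.509)² = 1049.0 kPa
P = 8255.4 − 1049.0 = 7206 kPa

P ≈ 7206 kPa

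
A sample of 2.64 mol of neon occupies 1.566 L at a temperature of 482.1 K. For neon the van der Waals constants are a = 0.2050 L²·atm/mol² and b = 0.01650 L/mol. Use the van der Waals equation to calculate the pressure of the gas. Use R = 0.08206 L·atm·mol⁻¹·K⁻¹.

P = nRT/(V − nb) − a n²/V²
nRT/(V − nb) = (2.64)(0.08206)(482.1)/(1.566 − 2.64×0.01650) = 104.44/1.5224 = 68.602 atm
a n²/V² = (0.2050)(2.64)²/(1.566)² = 0.58261 atm
P = 68.602 − 0.58261 = 68.02 atm

P ≈ 68.02 atm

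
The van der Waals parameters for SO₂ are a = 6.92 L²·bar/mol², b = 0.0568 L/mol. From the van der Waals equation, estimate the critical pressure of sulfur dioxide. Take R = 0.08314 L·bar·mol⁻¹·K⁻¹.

For a van der Waals gas, P_c = a/(27b²).
P_c = 6.92/(27×(0.0568)²) = 6.92/0.087108 = 79.44 bar

P_c ≈ 79.44 bar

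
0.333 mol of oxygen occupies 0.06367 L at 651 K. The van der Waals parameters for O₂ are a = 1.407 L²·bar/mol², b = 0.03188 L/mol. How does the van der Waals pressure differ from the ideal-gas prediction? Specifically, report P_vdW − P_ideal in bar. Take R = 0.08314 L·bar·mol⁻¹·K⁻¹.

Ideal: P_ideal = nRT/V = (0.333)(0.08314)(651)/0.06367 = 283.074 bar
vdW: P = nRT/(V − nb) − a n²/V² = 18.0233/0.0530540 − 0.156021/0.00405387 = 339.716 − 38.4869 = 301.229 bar
ΔP = 301.229 − 283.074 = 18.16 bar

ΔP ≈ 18.16 bar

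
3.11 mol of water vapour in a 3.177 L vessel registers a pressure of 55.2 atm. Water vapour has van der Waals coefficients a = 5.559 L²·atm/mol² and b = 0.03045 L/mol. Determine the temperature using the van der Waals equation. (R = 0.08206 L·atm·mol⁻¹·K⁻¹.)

T = (P + a n²/V²)(V − nb)/(nR)
P + a n²/V² = 55.2 + (5.559)(3.11)²/(3.177)² = 60.527 atm
V − nb = 3.177 − (3.11)(0.03045) = 3.0823 L
T = (60.527)(3.0823)/((3.11)(0.08206)) = 731.0 K

T ≈ 731.0 K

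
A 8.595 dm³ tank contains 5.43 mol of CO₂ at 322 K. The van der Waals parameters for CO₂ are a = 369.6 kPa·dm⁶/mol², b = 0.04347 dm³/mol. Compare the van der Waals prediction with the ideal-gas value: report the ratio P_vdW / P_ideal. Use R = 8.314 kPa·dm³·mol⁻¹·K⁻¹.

Ideal: P_ideal = nRT/V = (5.43)(8.314)(322)/8.595 = 1691.30 kPa
vdW: P = nRT/(V − nb) − a n²/V² = 14536.7/8.35896 − 10897.6/73.8740 = 1739.06 − 147.516 = 1591.54 kPa
Ratio = 1591.54/1691.30 = 0.9410

P_vdW / P_ideal ≈ 0.9410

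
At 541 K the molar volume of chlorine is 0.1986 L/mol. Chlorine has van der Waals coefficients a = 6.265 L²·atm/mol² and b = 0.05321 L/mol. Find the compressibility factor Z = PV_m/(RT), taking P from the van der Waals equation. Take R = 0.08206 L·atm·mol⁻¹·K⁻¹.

P = RT/(V_m − b) − a/V_m² = (0.08206)(541)/(0.1986 − 0.05321) − 6.265/(0.1986)²
  = 44.394/0.14539 − 158.84 = 305.34 − 158.84 = 146.50 atm
Z = PV_m/(RT) = (146.50)(0.1986)/((0.08206)(541)) = 29.095/44.394 = 0.6554

Z ≈ 0.6554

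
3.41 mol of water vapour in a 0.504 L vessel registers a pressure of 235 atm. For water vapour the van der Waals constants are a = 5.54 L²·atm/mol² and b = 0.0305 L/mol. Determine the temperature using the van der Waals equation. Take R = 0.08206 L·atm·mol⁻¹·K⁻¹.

T = (P + a n²/V²)(V − nb)/(nR)
P + a n²/V² = 235 + (5.54)(3.41)²/(0.504)² = 488.60 atm
V − nb = 0.504 − (3.41)(0.0305) = 0.40000 L
T = (488.60)(0.40000)/((3.41)(0.08206)) = 698.4 K

T ≈ 698.4 K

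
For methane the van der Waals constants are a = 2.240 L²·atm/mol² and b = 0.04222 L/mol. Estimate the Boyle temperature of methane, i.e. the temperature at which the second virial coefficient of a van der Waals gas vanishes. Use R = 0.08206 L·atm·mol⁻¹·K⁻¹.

For a van der Waals gas the second virial coefficient B₂ = b − a/(RT) vanishes at T_B = a/(Rb).
T_B = 2.240/(0.08206×0.04222) = 2.240/0.0034646 = 646.5 K

T_B ≈ 646.5 K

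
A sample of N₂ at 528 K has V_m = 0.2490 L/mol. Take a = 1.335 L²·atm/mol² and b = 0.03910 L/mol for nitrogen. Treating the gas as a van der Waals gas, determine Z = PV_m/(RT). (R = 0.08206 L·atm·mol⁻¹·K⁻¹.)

Z ≈ 1.063

P = RT/(V_m − b) − a/V_m² = (0.08206)(528)/(0.2490 − 0.03910) − 1.335/(0.2490)²
  = 43.328/0.20990 − 21.532 = 206.42 − 21.532 = 184.89 atm
Z = PV_m/(RT) = (184.89)(0.2490)/((0.08206)(528)) = 46.038/43.328 = 1.063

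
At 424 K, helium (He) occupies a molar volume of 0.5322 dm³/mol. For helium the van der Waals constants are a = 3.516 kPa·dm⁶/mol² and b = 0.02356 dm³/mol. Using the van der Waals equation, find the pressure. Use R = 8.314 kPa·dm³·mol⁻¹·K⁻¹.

P = RT/(V_m − b) − a/V_m²
RT/(V_m − b) = (8.314)(424)/(0.5322 − 0.02356) = 3525.1/0.50864 = 6930.4 kPa
a/V_m² = 3.516/(0.5322)² = 12.414 kPa
P = 6930.4 − 12.414 = 6918 kPa

P ≈ 6918 kPa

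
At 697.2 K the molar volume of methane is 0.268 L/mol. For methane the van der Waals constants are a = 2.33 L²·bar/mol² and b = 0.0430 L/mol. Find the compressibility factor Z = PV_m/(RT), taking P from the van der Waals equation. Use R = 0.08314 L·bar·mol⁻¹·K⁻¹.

Z ≈ 1.041

P = RT/(V_m − b) − a/V_m² = (0.08314)(697.2)/(0.268 − 0.0430) − 2.33/(0.268)²
  = 57.965/0.22500 − 32.440 = 257.62 − 32.440 = 225.18 bar
Z = PV_m/(RT) = (225.18)(0.268)/((0.08314)(697.2)) = 60.348/57.965 = 1.041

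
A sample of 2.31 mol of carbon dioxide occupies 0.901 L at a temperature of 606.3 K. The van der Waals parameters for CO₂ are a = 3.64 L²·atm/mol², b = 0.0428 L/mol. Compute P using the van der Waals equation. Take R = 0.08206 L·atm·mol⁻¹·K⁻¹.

P ≈ 119.4 atm

P = nRT/(V − nb) − a n²/V²
nRT/(V − nb) = (2.31)(0.08206)(606.3)/(0.901 − 2.31×0.0428) = 114.93/0.80213 = 143.28 atm
a n²/V² = (3.64)(2.31)²/(0.901)² = 23.926 atm
P = 143.28 − 23.926 = 119.4 atm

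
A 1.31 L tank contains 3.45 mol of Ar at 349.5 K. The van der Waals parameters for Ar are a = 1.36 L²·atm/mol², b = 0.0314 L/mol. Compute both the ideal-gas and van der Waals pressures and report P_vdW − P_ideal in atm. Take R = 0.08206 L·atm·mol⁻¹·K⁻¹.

ΔP ≈ -2.624 atm

Ideal: P_ideal = nRT/V = (3.45)(0.08206)(349.5)/1.31 = 75.5312 atm
vdW: P = nRT/(V − nb) − a n²/V² = 98.9459/1.20167 − 16.1874/1.71610 = 82.3403 − 9.43267 = 72.9076 atm
ΔP = 72.9076 − 75.5312 = -2.624 atm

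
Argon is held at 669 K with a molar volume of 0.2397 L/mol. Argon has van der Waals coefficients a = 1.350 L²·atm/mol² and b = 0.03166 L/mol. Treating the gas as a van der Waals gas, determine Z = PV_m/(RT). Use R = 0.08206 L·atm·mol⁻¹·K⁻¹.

Z ≈ 1.050

P = RT/(V_m − b) − a/V_m² = (0.08206)(669)/(0.2397 − 0.03166) − 1.350/(0.2397)²
  = 54.898/0.20804 − 23.496 = 263.88 − 23.496 = 240.38 atm
Z = PV_m/(RT) = (240.38)(0.2397)/((0.08206)(669)) = 57.619/54.898 = 1.050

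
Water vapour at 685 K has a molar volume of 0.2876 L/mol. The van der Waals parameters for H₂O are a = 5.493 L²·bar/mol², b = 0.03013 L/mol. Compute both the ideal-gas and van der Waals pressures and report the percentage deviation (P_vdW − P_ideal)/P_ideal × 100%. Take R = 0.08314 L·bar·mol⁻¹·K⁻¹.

-21.83 %

Ideal: P_ideal = RT/V_m = (0.08314)(685)/0.2876 = 198.021 bar
vdW: P = RT/(V_m − b) − a/V_m² = 56.9509/0.257470 − 5.493/0.0827138 = 221.194 − 66.4097 = 154.784 bar
% deviation = (154.784 − 198.021)/198.021 × 100% = -21.83%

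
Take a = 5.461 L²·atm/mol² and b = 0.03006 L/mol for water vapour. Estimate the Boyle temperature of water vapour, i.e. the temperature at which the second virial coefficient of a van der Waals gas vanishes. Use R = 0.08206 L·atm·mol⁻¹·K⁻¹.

T_B ≈ 2214 K

For a van der Waals gas the second virial coefficient B₂ = b − a/(RT) vanishes at T_B = a/(Rb).
T_B = 5.461/(0.08206×0.03006) = 5.461/0.0024667 = 2214 K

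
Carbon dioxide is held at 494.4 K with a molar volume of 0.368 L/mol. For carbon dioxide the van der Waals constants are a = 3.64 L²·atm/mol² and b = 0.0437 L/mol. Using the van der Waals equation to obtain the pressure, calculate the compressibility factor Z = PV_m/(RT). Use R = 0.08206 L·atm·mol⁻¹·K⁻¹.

Z ≈ 0.8909

P = RT/(V_m − b) − a/V_m² = (0.08206)(494.4)/(0.368 − 0.0437) − 3.64/(0.368)²
  = 40.570/0.32430 − 26.879 = 125.10 − 26.879 = 98.22 atm
Z = PV_m/(RT) = (98.22)(0.368)/((0.08206)(494.4)) = 36.145/40.570 = 0.8909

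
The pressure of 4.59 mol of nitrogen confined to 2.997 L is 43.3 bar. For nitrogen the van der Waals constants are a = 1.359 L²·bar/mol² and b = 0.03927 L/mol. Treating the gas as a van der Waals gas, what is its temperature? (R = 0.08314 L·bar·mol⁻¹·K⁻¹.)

T ≈ 343.1 K

T = (P + a n²/V²)(V − nb)/(nR)
P + a n²/V² = 43.3 + (1.359)(4.59)²/(2.997)² = 46.488 bar
V − nb = 2.997 − (4.59)(0.03927) = 2.8168 L
T = (46.488)(2.8168)/((4.59)(0.08314)) = 343.1 K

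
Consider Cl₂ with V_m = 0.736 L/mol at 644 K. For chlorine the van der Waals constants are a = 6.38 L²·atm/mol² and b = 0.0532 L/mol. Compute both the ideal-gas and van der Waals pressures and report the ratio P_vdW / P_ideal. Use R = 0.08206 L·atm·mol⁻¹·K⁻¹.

Ideal: P_ideal = RT/V_m = (0.08206)(644)/0.736 = 71.8025 atm
vdW: P = RT/(V_m − b) − a/V_m² = 52.8466/0.682800 − 6.38/0.541696 = 77.3969 − 11.7778 = 65.6191 atm
Ratio = 65.6191/71.8025 = 0.9139

P_vdW / P_ideal ≈ 0.9139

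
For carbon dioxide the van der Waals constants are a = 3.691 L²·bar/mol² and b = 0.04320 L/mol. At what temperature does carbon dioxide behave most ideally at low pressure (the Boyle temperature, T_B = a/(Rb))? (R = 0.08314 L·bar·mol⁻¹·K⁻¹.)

For a van der Waals gas the second virial coefficient B₂ = b − a/(RT) vanishes at T_B = a/(Rb).
T_B = 3.691/(0.08314×0.04320) = 3.691/0.0035916 = 1028 K

T_B ≈ 1028 K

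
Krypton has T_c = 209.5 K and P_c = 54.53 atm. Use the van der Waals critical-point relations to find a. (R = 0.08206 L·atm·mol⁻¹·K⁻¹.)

a ≈ 2.287 L²·atm/mol²

From T_c = 8a/(27Rb) and P_c = a/(27b²): a = 27 R² T_c²/(64 P_c).
a = 27×(0.08206)²×(209.5)²/(64×54.53) = 7979.9/3489.9 = 2.287 L²·atm/mol²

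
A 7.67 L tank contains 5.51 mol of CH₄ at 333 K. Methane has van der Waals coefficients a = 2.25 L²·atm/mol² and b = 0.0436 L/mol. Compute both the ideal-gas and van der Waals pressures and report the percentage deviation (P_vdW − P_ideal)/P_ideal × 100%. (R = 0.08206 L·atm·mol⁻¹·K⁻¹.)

Ideal: P_ideal = nRT/V = (5.51)(0.08206)(333)/7.67 = 19.6305 atm
vdW: P = nRT/(V − nb) − a n²/V² = 150.566/7.42976 − 68.3102/58.8289 = 20.2653 − 1.16117 = 19.1041 atm
% deviation = (19.1041 − 19.6305)/19.6305 × 100% = -2.68%

-2.68 %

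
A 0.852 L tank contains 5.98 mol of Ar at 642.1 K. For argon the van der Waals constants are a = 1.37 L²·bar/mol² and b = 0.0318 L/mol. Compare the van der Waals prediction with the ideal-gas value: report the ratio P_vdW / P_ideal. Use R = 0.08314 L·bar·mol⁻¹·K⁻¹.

Ideal: P_ideal = nRT/V = (5.98)(0.08314)(642.1)/0.852 = 374.692 bar
vdW: P = nRT/(V − nb) − a n²/V² = 319.237/0.661836 − 48.9917/0.725904 = 482.351 − 67.4906 = 414.860 bar
Ratio = 414.860/374.692 = 1.107

P_vdW / P_ideal ≈ 1.107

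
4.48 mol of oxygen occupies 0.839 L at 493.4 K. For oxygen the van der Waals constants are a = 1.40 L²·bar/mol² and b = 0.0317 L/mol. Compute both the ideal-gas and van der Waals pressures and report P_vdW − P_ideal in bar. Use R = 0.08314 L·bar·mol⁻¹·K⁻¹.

Ideal: P_ideal = nRT/V = (4.48)(0.08314)(493.4)/0.839 = 219.041 bar
vdW: P = nRT/(V − nb) − a n²/V² = 183.775/0.696984 − 28.0986/0.703921 = 263.672 − 39.9173 = 223.755 bar
ΔP = 223.755 − 219.041 = 4.71 bar

ΔP ≈ 4.71 bar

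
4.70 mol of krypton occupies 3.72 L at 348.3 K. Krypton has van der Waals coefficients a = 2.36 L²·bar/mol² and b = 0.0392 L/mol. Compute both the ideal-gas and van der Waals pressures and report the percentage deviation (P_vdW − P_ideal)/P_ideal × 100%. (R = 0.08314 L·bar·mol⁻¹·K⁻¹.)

Ideal: P_ideal = nRT/V = (4.70)(0.08314)(348.3)/3.72 = 36.5863 bar
vdW: P = nRT/(V − nb) − a n²/V² = 136.101/3.53576 − 52.1324/13.8384 = 38.4927 − 3.76723 = 34.7255 bar
% deviation = (34.7255 − 36.5863)/36.5863 × 100% = -5.09%

-5.09 %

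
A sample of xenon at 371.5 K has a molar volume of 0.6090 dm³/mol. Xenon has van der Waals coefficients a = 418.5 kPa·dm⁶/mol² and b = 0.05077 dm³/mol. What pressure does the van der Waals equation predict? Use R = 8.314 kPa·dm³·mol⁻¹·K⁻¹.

P ≈ 4405 kPa

P = RT/(V_m − b) − a/V_m²
RT/(V_m − b) = (8.314)(371.5)/(0.6090 − 0.05077) = 3088.7/0.55823 = 5533.0 kPa
a/V_m² = 418.5/(0.6090)² = 1128.4 kPa
P = 5533.0 − 1128.4 = 4405 kPa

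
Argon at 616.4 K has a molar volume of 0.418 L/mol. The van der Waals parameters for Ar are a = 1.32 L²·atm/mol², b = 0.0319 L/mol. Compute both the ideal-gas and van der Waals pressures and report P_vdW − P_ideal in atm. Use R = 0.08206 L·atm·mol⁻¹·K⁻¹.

ΔP ≈ 2.44 atm

Ideal: P_ideal = RT/V_m = (0.08206)(616.4)/0.418 = 121.009 atm
vdW: P = RT/(V_m − b) − a/V_m² = 50.5818/0.386100 − 1.32/0.174724 = 131.007 − 7.55477 = 123.452 atm
ΔP = 123.452 − 121.009 = 2.44 atm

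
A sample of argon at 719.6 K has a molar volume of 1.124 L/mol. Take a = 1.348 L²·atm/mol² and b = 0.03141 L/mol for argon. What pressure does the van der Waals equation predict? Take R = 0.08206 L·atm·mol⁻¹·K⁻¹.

P = RT/(V_m − b) − a/V_m²
RT/(V_m − b) = (0.08206)(719.6)/(1.124 − 0.03141) = 59.050/1.0926 = 54.045 atm
a/V_m² = 1.348/(1.124)² = 1.0670 atm
P = 54.045 − 1.0670 = 52.98 atm

P ≈ 52.98 atm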